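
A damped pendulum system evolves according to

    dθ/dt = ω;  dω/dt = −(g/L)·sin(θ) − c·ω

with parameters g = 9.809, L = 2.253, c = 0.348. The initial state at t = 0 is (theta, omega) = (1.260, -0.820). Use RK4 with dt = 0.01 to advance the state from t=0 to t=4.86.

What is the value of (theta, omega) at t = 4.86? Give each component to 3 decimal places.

t=0.000: state=(1.260, -0.820)
step 1 (dt=0.01): k1=(-0.820, -3.860), k2=(-0.839, -3.848), k3=(-0.839, -3.847), k4=(-0.858, -3.835); state += dt/6·(k1+2k2+2k3+k4)
t=0.010: state=(1.252, -0.858)
t=0.020: state=(1.243, -0.897)
t=0.030: state=(1.234, -0.935)
continuing one RK4 step at a time; state shown every 20 steps (Δt=0.2):
t=0.200: state=(1.023, -1.531)
t=0.400: state=(0.660, -2.056)
t=0.600: state=(0.221, -2.274)
t=0.800: state=(-0.224, -2.115)
t=1.000: state=(-0.603, -1.629)
t=1.200: state=(-0.863, -0.950)
t=1.400: state=(-0.979, -0.210)
t=1.600: state=(-0.949, 0.501)
t=1.800: state=(-0.786, 1.113)
t=2.000: state=(-0.516, 1.550)
t=2.200: state=(-0.183, 1.733)
t=2.400: state=(0.158, 1.624)
t=2.600: state=(0.449, 1.258)
t=2.800: state=(0.650, 0.727)
t=3.000: state=(0.736, 0.135)
t=3.200: state=(0.705, -0.435)
t=3.400: state=(0.568, -0.911)
t=3.600: state=(0.352, -1.225)
t=3.800: state=(0.093, -1.328)
t=4.000: state=(-0.164, -1.205)
t=4.200: state=(-0.377, -0.895)
t=4.400: state=(-0.514, -0.466)
t=4.600: state=(-0.561, 0.002)
t=4.800: state=(-0.516, 0.438)
t=4.860: state=(-0.486, 0.553)

(theta, omega) = (-0.486, 0.553)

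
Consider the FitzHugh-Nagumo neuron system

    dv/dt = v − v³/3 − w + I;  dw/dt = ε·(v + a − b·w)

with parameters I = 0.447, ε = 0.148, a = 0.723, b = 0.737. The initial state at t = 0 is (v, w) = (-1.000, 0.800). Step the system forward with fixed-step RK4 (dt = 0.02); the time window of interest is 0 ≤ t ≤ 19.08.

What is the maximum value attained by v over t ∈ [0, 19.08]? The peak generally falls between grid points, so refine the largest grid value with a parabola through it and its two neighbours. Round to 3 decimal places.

max v = 1.692

t=0.000: state=(-1.000, 0.800)
step 1 (dt=0.02): k1=(-1.020, -0.128), k2=(-1.018, -0.130), k3=(-1.018, -0.130), k4=(-1.017, -0.131); state += dt/6·(k1+2k2+2k3+k4)
t=0.020: state=(-1.020, 0.797)
t=0.040: state=(-1.041, 0.795)
t=0.060: state=(-1.061, 0.792)
continuing one RK4 step at a time; state shown every 50 steps (Δt=1):
t=1.000: state=(-1.686, 0.620)
t=2.000: state=(-1.741, 0.413)
t=3.000: state=(-1.665, 0.233)
t=4.000: state=(-1.575, 0.083)
t=5.000: state=(-1.484, -0.038)
t=6.000: state=(-1.394, -0.135)
t=7.000: state=(-1.303, -0.208)
t=8.000: state=(-1.213, -0.262)
t=9.000: state=(-1.122, -0.297)
t=10.000: state=(-1.027, -0.315)
t=11.000: state=(-0.927, -0.318)
t=12.000: state=(-0.817, -0.306)
t=13.000: state=(-0.686, -0.279)
t=14.000: state=(-0.510, -0.233)
t=15.000: state=(-0.223, -0.161)
t=16.000: state=(0.360, -0.038)
t=17.000: state=(1.316, 0.186)
t=18.000: state=(1.689, 0.489)
t=19.000: state=(1.621, 0.774)
t=19.080: state=(1.611, 0.794)
largest grid value and its neighbours: v(18.100)=1.69165, v(18.120)=1.69171, v(18.140)=1.69164
parabola through these three points peaks at t≈18.119 with v≈1.69171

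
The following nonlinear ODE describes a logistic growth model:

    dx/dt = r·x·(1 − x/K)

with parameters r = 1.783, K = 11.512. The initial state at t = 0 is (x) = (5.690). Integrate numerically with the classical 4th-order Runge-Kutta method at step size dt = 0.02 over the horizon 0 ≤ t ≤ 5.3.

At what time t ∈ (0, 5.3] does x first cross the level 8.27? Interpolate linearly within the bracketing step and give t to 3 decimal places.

t = 0.538

t=0.000: state=(5.690)
step 1 (dt=0.02): k1=(5.131), k2=(5.131), k3=(5.131), k4=(5.131); state += dt/6·(k1+2k2+2k3+k4)
t=0.020: state=(5.793)
t=0.040: state=(5.895)
t=0.060: state=(5.998)
continuing one RK4 step at a time; state shown every 10 steps (Δt=0.2):
t=0.200: state=(6.707)
t=0.400: state=(7.667)
t=0.520: state=(8.194)
next step: t=0.540: state=(8.278) — x has crossed 8.27
linear interpolation between t=0.520 (8.19444) and t=0.540 (8.27801) → t≈0.538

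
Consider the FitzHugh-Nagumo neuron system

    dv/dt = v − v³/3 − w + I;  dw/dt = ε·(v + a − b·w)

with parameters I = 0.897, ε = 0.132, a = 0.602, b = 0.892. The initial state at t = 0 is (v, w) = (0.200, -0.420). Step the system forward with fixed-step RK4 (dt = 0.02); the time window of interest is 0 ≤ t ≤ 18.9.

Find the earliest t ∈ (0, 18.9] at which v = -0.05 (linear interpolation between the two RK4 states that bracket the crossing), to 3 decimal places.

t = 16.990

t=0.000: state=(0.200, -0.420)
step 1 (dt=0.02): k1=(1.514, 0.155), k2=(1.527, 0.157), k3=(1.527, 0.157), k4=(1.540, 0.159); state += dt/6·(k1+2k2+2k3+k4)
t=0.020: state=(0.231, -0.417)
t=0.040: state=(0.262, -0.414)
t=0.060: state=(0.293, -0.410)
continuing one RK4 step at a time; state shown every 50 steps (Δt=1):
t=1.000: state=(1.814, -0.164)
t=2.000: state=(2.036, 0.178)
t=3.000: state=(1.947, 0.481)
t=4.000: state=(1.848, 0.739)
t=5.000: state=(1.751, 0.956)
t=6.000: state=(1.655, 1.137)
t=7.000: state=(1.560, 1.285)
t=8.000: state=(1.466, 1.406)
t=9.000: state=(1.373, 1.501)
t=10.000: state=(1.278, 1.574)
t=11.000: state=(1.181, 1.628)
t=12.000: state=(1.080, 1.663)
t=13.000: state=(0.969, 1.680)
t=14.000: state=(0.840, 1.681)
t=15.000: state=(0.676, 1.664)
t=16.000: state=(0.426, 1.624)
t=16.980: state=(-0.043, 1.547)
next step: t=17.000: state=(-0.057, 1.545) — v has crossed -0.05
linear interpolation between t=16.980 (-0.04312) and t=17.000 (-0.05710) → t≈16.990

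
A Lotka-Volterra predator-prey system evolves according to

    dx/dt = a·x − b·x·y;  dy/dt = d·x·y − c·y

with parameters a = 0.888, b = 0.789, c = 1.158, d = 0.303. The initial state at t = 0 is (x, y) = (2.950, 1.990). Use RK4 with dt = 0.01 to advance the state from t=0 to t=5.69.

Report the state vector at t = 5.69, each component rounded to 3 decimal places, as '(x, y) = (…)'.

t=0.000: state=(2.950, 1.990)
step 1 (dt=0.01): k1=(-2.012, -0.526), k2=(-1.999, -0.531), k3=(-1.999, -0.531), k4=(-1.986, -0.536); state += dt/6·(k1+2k2+2k3+k4)
t=0.010: state=(2.930, 1.985)
t=0.020: state=(2.910, 1.979)
t=0.030: state=(2.891, 1.974)
continuing one RK4 step at a time; state shown every 20 steps (Δt=0.2):
t=0.200: state=(2.598, 1.867)
t=0.400: state=(2.338, 1.719)
t=0.600: state=(2.155, 1.562)
t=0.800: state=(2.037, 1.406)
t=1.000: state=(1.972, 1.259)
t=1.200: state=(1.951, 1.125)
t=1.400: state=(1.970, 1.005)
t=1.600: state=(2.026, 0.899)
t=1.800: state=(2.115, 0.809)
t=2.000: state=(2.237, 0.732)
t=2.200: state=(2.393, 0.668)
t=2.400: state=(2.583, 0.616)
t=2.600: state=(2.809, 0.575)
t=2.800: state=(3.071, 0.545)
t=3.000: state=(3.371, 0.525)
t=3.200: state=(3.709, 0.516)
t=3.400: state=(4.083, 0.519)
t=3.600: state=(4.489, 0.533)
t=3.800: state=(4.918, 0.563)
t=4.000: state=(5.357, 0.609)
t=4.200: state=(5.782, 0.678)
t=4.400: state=(6.161, 0.772)
t=4.600: state=(6.453, 0.898)
t=4.800: state=(6.608, 1.059)
t=5.000: state=(6.578, 1.254)
t=5.200: state=(6.336, 1.473)
t=5.400: state=(5.894, 1.694)
t=5.600: state=(5.303, 1.888)
t=5.690: state=(5.011, 1.958)

(x, y) = (5.011, 1.958)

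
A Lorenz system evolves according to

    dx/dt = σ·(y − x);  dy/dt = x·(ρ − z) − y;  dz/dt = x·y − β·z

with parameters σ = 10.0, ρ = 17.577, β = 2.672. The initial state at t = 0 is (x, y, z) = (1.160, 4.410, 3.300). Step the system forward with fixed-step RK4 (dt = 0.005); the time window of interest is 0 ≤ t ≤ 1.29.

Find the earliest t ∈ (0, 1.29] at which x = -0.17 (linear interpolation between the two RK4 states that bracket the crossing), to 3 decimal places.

t = 0.694

t=0.000: state=(1.160, 4.410, 3.300)
step 1 (dt=0.005): k1=(32.500, 12.151, -3.702), k2=(31.991, 13.292, -3.281), k3=(32.033, 13.270, -3.286), k4=(31.562, 14.393, -2.864); state += dt/6·(k1+2k2+2k3+k4)
t=0.005: state=(1.320, 4.476, 3.284)
t=0.010: state=(1.476, 4.554, 3.271)
t=0.015: state=(1.628, 4.642, 3.263)
continuing one RK4 step at a time; state shown every 10 steps (Δt=0.05):
t=0.050: state=(2.646, 5.536, 3.338)
t=0.100: state=(4.191, 7.584, 3.973)
t=0.150: state=(6.108, 10.414, 5.653)
t=0.200: state=(8.476, 13.550, 9.079)
t=0.250: state=(10.981, 15.605, 14.725)
t=0.300: state=(12.689, 14.459, 21.482)
t=0.350: state=(12.452, 9.678, 26.107)
t=0.400: state=(10.147, 4.158, 26.504)
t=0.450: state=(6.963, 0.652, 24.095)
t=0.500: state=(4.130, -0.744, 21.047)
t=0.550: state=(2.130, -1.034, 18.283)
t=0.600: state=(0.896, -0.958, 15.928)
t=0.650: state=(0.191, -0.851, 13.914)
t=0.690: state=(-0.145, -0.817, 12.504)
next step: t=0.695: state=(-0.178, -0.818, 12.338) — x has crossed -0.17
linear interpolation between t=0.690 (-0.14497) and t=0.695 (-0.17776) → t≈0.694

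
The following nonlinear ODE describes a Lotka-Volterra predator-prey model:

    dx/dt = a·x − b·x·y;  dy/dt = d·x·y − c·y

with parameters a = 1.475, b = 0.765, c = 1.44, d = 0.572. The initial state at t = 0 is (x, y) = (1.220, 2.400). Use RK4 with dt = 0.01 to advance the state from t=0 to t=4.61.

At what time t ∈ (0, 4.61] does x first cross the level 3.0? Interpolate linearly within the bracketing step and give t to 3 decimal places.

t=0.000: state=(1.220, 2.400)
step 1 (dt=0.01): k1=(-0.440, -1.781), k2=(-0.431, -1.778), k3=(-0.431, -1.778), k4=(-0.422, -1.774); state += dt/6·(k1+2k2+2k3+k4)
t=0.010: state=(1.216, 2.382)
t=0.020: state=(1.212, 2.365)
t=0.030: state=(1.208, 2.347)
continuing one RK4 step at a time; state shown every 20 steps (Δt=0.2):
t=0.200: state=(1.165, 2.061)
t=0.400: state=(1.169, 1.765)
t=0.600: state=(1.222, 1.517)
t=0.800: state=(1.322, 1.315)
t=1.000: state=(1.471, 1.156)
t=1.200: state=(1.671, 1.037)
t=1.400: state=(1.929, 0.955)
t=1.600: state=(2.247, 0.908)
t=1.800: state=(2.630, 0.900)
t=1.960: state=(2.979, 0.923)
next step: t=1.970: state=(3.002, 0.926) — x has crossed 3.0
linear interpolation between t=1.960 (2.97917) and t=1.970 (3.00213) → t≈1.969

t = 1.969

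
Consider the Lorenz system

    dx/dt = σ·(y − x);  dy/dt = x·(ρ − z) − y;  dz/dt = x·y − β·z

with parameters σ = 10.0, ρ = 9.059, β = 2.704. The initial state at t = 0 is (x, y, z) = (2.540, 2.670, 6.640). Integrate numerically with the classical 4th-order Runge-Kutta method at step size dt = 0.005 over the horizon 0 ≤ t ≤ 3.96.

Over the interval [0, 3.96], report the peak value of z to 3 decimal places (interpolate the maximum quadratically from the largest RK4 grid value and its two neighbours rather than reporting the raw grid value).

max z = 9.907

t=0.000: state=(2.540, 2.670, 6.640)
step 1 (dt=0.005): k1=(1.300, 3.474, -11.173), k2=(1.354, 3.544, -11.066), k3=(1.355, 3.544, -11.066), k4=(1.409, 3.614, -10.960); state += dt/6·(k1+2k2+2k3+k4)
t=0.005: state=(2.547, 2.688, 6.585)
t=0.010: state=(2.554, 2.706, 6.530)
t=0.015: state=(2.562, 2.725, 6.477)
continuing one RK4 step at a time; state shown every 40 steps (Δt=0.2):
t=0.200: state=(3.272, 3.879, 5.312)
t=0.400: state=(4.842, 5.712, 6.208)
t=0.600: state=(6.011, 6.100, 8.964)
t=0.800: state=(5.124, 4.363, 9.789)
t=1.000: state=(3.888, 3.530, 8.268)
t=1.200: state=(3.753, 3.942, 6.931)
t=1.400: state=(4.459, 4.915, 6.864)
t=1.600: state=(5.243, 5.476, 8.040)
t=1.800: state=(5.178, 4.906, 8.966)
t=2.000: state=(4.504, 4.199, 8.556)
t=2.200: state=(4.181, 4.176, 7.711)
t=2.400: state=(4.423, 4.637, 7.403)
t=2.600: state=(4.864, 5.042, 7.839)
t=2.800: state=(4.990, 4.929, 8.426)
t=3.000: state=(4.711, 4.537, 8.443)
t=3.200: state=(4.451, 4.390, 8.027)
t=3.400: state=(4.484, 4.568, 7.742)
t=3.600: state=(4.703, 4.813, 7.855)
t=3.800: state=(4.835, 4.844, 8.167)
t=3.960: state=(4.778, 4.707, 8.287)
largest grid value and its neighbours: z(0.740)=9.90590, z(0.745)=9.90705, z(0.750)=9.90607
parabola through these three points peaks at t≈0.745 with z≈9.90705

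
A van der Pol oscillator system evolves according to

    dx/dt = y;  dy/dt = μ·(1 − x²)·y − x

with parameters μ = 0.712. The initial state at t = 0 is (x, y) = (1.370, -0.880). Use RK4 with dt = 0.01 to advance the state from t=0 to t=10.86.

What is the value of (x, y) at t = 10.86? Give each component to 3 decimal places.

(x, y) = (0.357, 2.304)

t=0.000: state=(1.370, -0.880)
step 1 (dt=0.01): k1=(-0.880, -0.821), k2=(-0.884, -0.821), k3=(-0.884, -0.821), k4=(-0.888, -0.822); state += dt/6·(k1+2k2+2k3+k4)
t=0.010: state=(1.361, -0.888)
t=0.020: state=(1.352, -0.896)
t=0.030: state=(1.343, -0.905)
continuing one RK4 step at a time; state shown every 50 steps (Δt=0.5):
t=0.500: state=(0.819, -1.349)
t=1.000: state=(-0.018, -2.030)
t=1.500: state=(-1.138, -2.193)
t=2.000: state=(-1.890, -0.686)
t=2.500: state=(-1.929, 0.364)
t=3.000: state=(-1.628, 0.797)
t=3.500: state=(-1.140, 1.172)
t=4.000: state=(-0.421, 1.752)
t=4.500: state=(0.633, 2.386)
t=5.000: state=(1.685, 1.460)
t=5.500: state=(2.002, -0.036)
t=6.000: state=(1.809, -0.640)
t=6.500: state=(1.401, -0.988)
t=7.000: state=(0.803, -1.444)
t=7.500: state=(-0.088, -2.149)
t=8.000: state=(-1.247, -2.181)
t=8.500: state=(-1.948, -0.551)
t=9.000: state=(-1.939, 0.423)
t=9.500: state=(-1.619, 0.824)
t=10.000: state=(-1.118, 1.198)
t=10.500: state=(-0.384, 1.790)
t=10.860: state=(0.357, 2.304)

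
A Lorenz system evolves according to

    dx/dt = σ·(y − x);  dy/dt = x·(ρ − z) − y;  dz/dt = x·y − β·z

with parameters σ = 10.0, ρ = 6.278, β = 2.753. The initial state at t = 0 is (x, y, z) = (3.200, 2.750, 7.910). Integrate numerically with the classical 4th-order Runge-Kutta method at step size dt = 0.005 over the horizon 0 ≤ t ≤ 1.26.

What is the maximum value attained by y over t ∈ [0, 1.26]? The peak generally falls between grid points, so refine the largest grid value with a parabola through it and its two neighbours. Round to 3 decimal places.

max y = 4.811

t=0.000: state=(3.200, 2.750, 7.910)
step 1 (dt=0.005): k1=(-4.500, -7.972, -12.976), k2=(-4.587, -7.831, -12.981), k3=(-4.581, -7.831, -12.981), k4=(-4.662, -7.690, -12.985); state += dt/6·(k1+2k2+2k3+k4)
t=0.005: state=(3.177, 2.711, 7.845)
t=0.010: state=(3.153, 2.673, 7.780)
t=0.015: state=(3.129, 2.637, 7.715)
continuing one RK4 step at a time; state shown every 10 steps (Δt=0.05):
t=0.050: state=(2.948, 2.419, 7.262)
t=0.100: state=(2.692, 2.210, 6.631)
t=0.150: state=(2.475, 2.095, 6.037)
t=0.200: state=(2.315, 2.053, 5.491)
t=0.250: state=(2.213, 2.067, 5.002)
t=0.300: state=(2.167, 2.126, 4.572)
t=0.350: state=(2.170, 2.222, 4.204)
t=0.400: state=(2.217, 2.353, 3.897)
t=0.450: state=(2.304, 2.514, 3.653)
t=0.500: state=(2.427, 2.706, 3.471)
t=0.550: state=(2.582, 2.924, 3.354)
t=0.600: state=(2.768, 3.167, 3.304)
t=0.650: state=(2.980, 3.428, 3.322)
t=0.700: state=(3.214, 3.702, 3.411)
t=0.750: state=(3.465, 3.976, 3.573)
t=0.800: state=(3.722, 4.236, 3.804)
t=0.850: state=(3.975, 4.467, 4.099)
t=0.900: state=(4.209, 4.650, 4.446)
t=0.950: state=(4.410, 4.768, 4.825)
t=1.000: state=(4.563, 4.811, 5.211)
t=1.050: state=(4.655, 4.774, 5.575)
t=1.100: state=(4.681, 4.664, 5.890)
t=1.150: state=(4.640, 4.496, 6.131)
t=1.200: state=(4.540, 4.291, 6.285)
t=1.250: state=(4.395, 4.071, 6.349)
t=1.260: state=(4.362, 4.027, 6.352)
largest grid value and its neighbours: y(0.995)=4.81025, y(1.000)=4.81094, y(1.005)=4.81082
parabola through these three points peaks at t≈1.002 with y≈4.81099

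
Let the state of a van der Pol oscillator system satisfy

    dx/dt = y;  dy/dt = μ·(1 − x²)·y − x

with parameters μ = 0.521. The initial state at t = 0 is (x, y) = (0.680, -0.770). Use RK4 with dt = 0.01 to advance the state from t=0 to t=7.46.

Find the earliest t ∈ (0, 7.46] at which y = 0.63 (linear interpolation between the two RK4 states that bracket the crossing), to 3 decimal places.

t = 2.656

t=0.000: state=(0.680, -0.770)
step 1 (dt=0.01): k1=(-0.770, -0.896), k2=(-0.774, -0.895), k3=(-0.774, -0.895), k4=(-0.779, -0.895); state += dt/6·(k1+2k2+2k3+k4)
t=0.010: state=(0.672, -0.779)
t=0.020: state=(0.664, -0.788)
t=0.030: state=(0.656, -0.797)
continuing one RK4 step at a time; state shown every 25 steps (Δt=0.25):
t=0.250: state=(0.460, -0.991)
t=0.500: state=(0.186, -1.199)
t=0.750: state=(-0.137, -1.373)
t=1.000: state=(-0.494, -1.460)
t=1.250: state=(-0.854, -1.392)
t=1.500: state=(-1.173, -1.131)
t=1.750: state=(-1.407, -0.725)
t=2.000: state=(-1.532, -0.279)
t=2.250: state=(-1.551, 0.121)
t=2.500: state=(-1.478, 0.452)
t=2.650: state=(-1.397, 0.623)
next step: t=2.660: state=(-1.390, 0.634) — y has crossed 0.63
linear interpolation between t=2.650 (0.62344) and t=2.660 (0.63429) → t≈2.656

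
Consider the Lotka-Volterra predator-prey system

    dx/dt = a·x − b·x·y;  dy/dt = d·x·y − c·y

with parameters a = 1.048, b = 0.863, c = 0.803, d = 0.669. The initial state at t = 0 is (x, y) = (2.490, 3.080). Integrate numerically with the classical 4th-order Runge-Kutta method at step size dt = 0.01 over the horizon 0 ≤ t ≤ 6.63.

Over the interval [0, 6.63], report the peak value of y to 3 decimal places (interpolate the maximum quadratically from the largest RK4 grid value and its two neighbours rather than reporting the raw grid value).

max y = 3.585

t=0.000: state=(2.490, 3.080)
step 1 (dt=0.01): k1=(-4.009, 2.657), k2=(-4.005, 2.627), k3=(-4.005, 2.627), k4=(-4.000, 2.597); state += dt/6·(k1+2k2+2k3+k4)
t=0.010: state=(2.450, 3.106)
t=0.020: state=(2.410, 3.132)
t=0.030: state=(2.370, 3.157)
continuing one RK4 step at a time; state shown every 25 steps (Δt=0.25):
t=0.250: state=(1.573, 3.528)
t=0.500: state=(0.947, 3.548)
t=0.750: state=(0.586, 3.290)
t=1.000: state=(0.390, 2.916)
t=1.250: state=(0.282, 2.521)
t=1.500: state=(0.221, 2.150)
t=1.750: state=(0.188, 1.820)
t=2.000: state=(0.170, 1.534)
t=2.250: state=(0.163, 1.290)
t=2.500: state=(0.164, 1.085)
t=2.750: state=(0.172, 0.912)
t=3.000: state=(0.186, 0.769)
t=3.250: state=(0.208, 0.650)
t=3.500: state=(0.237, 0.552)
t=3.750: state=(0.276, 0.471)
t=4.000: state=(0.327, 0.406)
t=4.250: state=(0.391, 0.352)
t=4.500: state=(0.474, 0.310)
t=4.750: state=(0.578, 0.277)
t=5.000: state=(0.710, 0.252)
t=5.250: state=(0.875, 0.235)
t=5.500: state=(1.082, 0.226)
t=5.750: state=(1.339, 0.227)
t=6.000: state=(1.656, 0.238)
t=6.250: state=(2.039, 0.265)
t=6.500: state=(2.490, 0.316)
t=6.630: state=(2.748, 0.358)
largest grid value and its neighbours: y(0.370)=3.58474, y(0.380)=3.58523, y(0.390)=3.58514
parabola through these three points peaks at t≈0.383 with y≈3.58527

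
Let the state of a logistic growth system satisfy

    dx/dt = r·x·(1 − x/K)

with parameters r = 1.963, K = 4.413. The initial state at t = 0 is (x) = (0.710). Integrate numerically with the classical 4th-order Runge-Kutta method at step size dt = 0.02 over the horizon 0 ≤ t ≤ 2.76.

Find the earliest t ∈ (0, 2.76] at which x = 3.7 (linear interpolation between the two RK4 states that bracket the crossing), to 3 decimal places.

t = 1.680

t=0.000: state=(0.710)
step 1 (dt=0.02): k1=(1.169), k2=(1.185), k3=(1.185), k4=(1.201); state += dt/6·(k1+2k2+2k3+k4)
t=0.020: state=(0.734)
t=0.040: state=(0.758)
t=0.060: state=(0.783)
continuing one RK4 step at a time; state shown every 5 steps (Δt=0.1):
t=0.100: state=(0.835)
t=0.200: state=(0.976)
t=0.300: state=(1.133)
t=0.400: state=(1.306)
t=0.500: state=(1.494)
t=0.600: state=(1.693)
t=0.700: state=(1.902)
t=0.800: state=(2.117)
t=0.900: state=(2.333)
t=1.000: state=(2.547)
t=1.100: state=(2.755)
t=1.200: state=(2.953)
t=1.300: state=(3.138)
t=1.400: state=(3.308)
t=1.500: state=(3.463)
t=1.600: state=(3.601)
t=1.680: state=(3.700)
next step: t=1.700: state=(3.723) — x has crossed 3.7
linear interpolation between t=1.680 (3.69976) and t=1.700 (3.72293) → t≈1.680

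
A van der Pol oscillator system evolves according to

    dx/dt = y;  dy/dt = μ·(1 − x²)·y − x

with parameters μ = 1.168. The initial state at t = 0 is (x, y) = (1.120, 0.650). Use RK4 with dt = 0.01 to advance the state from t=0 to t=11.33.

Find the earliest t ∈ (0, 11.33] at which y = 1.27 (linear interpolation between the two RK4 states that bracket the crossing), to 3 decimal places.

t = 4.818

t=0.000: state=(1.120, 0.650)
step 1 (dt=0.01): k1=(0.650, -1.313), k2=(0.643, -1.320), k3=(0.643, -1.320), k4=(0.637, -1.326); state += dt/6·(k1+2k2+2k3+k4)
t=0.010: state=(1.126, 0.637)
t=0.020: state=(1.133, 0.623)
t=0.030: state=(1.139, 0.610)
continuing one RK4 step at a time; state shown every 50 steps (Δt=0.5):
t=0.500: state=(1.271, -0.038)
t=1.000: state=(1.113, -0.567)
t=1.500: state=(0.702, -1.110)
t=2.000: state=(-0.066, -2.051)
t=2.500: state=(-1.276, -2.328)
t=3.000: state=(-1.918, -0.296)
t=3.500: state=(-1.840, 0.428)
t=4.000: state=(-1.563, 0.667)
t=4.500: state=(-1.165, 0.949)
t=4.810: state=(-0.827, 1.260)
next step: t=4.820: state=(-0.814, 1.273) — y has crossed 1.27
linear interpolation between t=4.810 (1.25979) and t=4.820 (1.27282) → t≈4.818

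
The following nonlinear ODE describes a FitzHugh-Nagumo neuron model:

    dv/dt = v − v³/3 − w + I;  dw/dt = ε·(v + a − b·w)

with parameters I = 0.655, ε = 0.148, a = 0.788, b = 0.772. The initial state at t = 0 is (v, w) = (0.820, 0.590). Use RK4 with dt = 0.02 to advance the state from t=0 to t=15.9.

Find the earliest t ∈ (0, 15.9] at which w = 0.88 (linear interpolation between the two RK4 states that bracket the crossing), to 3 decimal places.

t=0.000: state=(0.820, 0.590)
step 1 (dt=0.02): k1=(0.701, 0.171), k2=(0.702, 0.171), k3=(0.702, 0.171), k4=(0.702, 0.172); state += dt/6·(k1+2k2+2k3+k4)
t=0.020: state=(0.834, 0.593)
t=0.040: state=(0.848, 0.597)
t=0.060: state=(0.862, 0.600)
continuing one RK4 step at a time; state shown every 50 steps (Δt=1):
t=1.000: state=(1.399, 0.797)
t=1.340: state=(1.486, 0.877)
next step: t=1.360: state=(1.489, 0.882) — w has crossed 0.88
linear interpolation between t=1.340 (0.87691) and t=1.360 (0.88163) → t≈1.353

t = 1.353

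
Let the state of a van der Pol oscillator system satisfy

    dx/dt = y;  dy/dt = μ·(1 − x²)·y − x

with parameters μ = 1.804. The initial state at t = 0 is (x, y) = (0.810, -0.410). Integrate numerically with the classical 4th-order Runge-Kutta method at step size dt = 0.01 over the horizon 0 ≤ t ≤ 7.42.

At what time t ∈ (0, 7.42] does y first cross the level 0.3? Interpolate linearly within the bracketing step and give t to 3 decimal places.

t = 2.108

t=0.000: state=(0.810, -0.410)
step 1 (dt=0.01): k1=(-0.410, -1.064), k2=(-0.415, -1.068), k3=(-0.415, -1.068), k4=(-0.421, -1.072); state += dt/6·(k1+2k2+2k3+k4)
t=0.010: state=(0.806, -0.421)
t=0.020: state=(0.802, -0.431)
t=0.030: state=(0.797, -0.442)
continuing one RK4 step at a time; state shown every 25 steps (Δt=0.25):
t=0.250: state=(0.672, -0.709)
t=0.500: state=(0.446, -1.130)
t=0.750: state=(0.086, -1.795)
t=1.000: state=(-0.474, -2.698)
t=1.250: state=(-1.201, -2.823)
t=1.500: state=(-1.734, -1.315)
t=1.750: state=(-1.899, -0.170)
t=2.000: state=(-1.882, 0.227)
t=2.100: state=(-1.856, 0.296)
next step: t=2.110: state=(-1.853, 0.301) — y has crossed 0.3
linear interpolation between t=2.100 (0.29556) and t=2.110 (0.30098) → t≈2.108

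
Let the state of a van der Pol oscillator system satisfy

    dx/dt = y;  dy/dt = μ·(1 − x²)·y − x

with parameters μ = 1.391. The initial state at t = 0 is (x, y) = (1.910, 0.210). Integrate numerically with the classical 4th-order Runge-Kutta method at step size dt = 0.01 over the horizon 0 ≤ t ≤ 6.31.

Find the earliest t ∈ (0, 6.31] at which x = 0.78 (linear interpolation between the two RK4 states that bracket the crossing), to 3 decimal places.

t = 1.917

t=0.000: state=(1.910, 0.210)
step 1 (dt=0.01): k1=(0.210, -2.684), k2=(0.197, -2.636), k3=(0.197, -2.637), k4=(0.184, -2.590); state += dt/6·(k1+2k2+2k3+k4)
t=0.010: state=(1.912, 0.184)
t=0.020: state=(1.914, 0.158)
t=0.030: state=(1.915, 0.134)
continuing one RK4 step at a time; state shown every 25 steps (Δt=0.25):
t=0.250: state=(1.899, -0.229)
t=0.500: state=(1.816, -0.411)
t=0.750: state=(1.700, -0.513)
t=1.000: state=(1.561, -0.600)
t=1.250: state=(1.399, -0.702)
t=1.500: state=(1.207, -0.841)
t=1.750: state=(0.972, -1.052)
t=1.910: state=(0.789, -1.250)
next step: t=1.920: state=(0.776, -1.265) — x has crossed 0.78
linear interpolation between t=1.910 (0.78893) and t=1.920 (0.77636) → t≈1.917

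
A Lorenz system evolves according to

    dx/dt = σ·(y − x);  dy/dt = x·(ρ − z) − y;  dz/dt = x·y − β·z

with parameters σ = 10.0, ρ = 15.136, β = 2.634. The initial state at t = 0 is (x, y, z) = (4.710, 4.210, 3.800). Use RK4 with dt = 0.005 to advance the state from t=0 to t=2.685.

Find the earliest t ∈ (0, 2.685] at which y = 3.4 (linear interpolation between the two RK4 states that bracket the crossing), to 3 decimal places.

t=0.000: state=(4.710, 4.210, 3.800)
step 1 (dt=0.005): k1=(-5.000, 49.183, 9.820), k2=(-3.645, 48.803, 10.280), k3=(-3.689, 48.836, 10.287), k4=(-2.374, 48.488, 10.752); state += dt/6·(k1+2k2+2k3+k4)
t=0.005: state=(4.692, 4.454, 3.851)
t=0.010: state=(4.686, 4.695, 3.908)
t=0.015: state=(4.692, 4.934, 3.969)
continuing one RK4 step at a time; state shown every 20 steps (Δt=0.1):
t=0.100: state=(6.129, 8.918, 6.013)
t=0.200: state=(9.408, 12.570, 12.324)
t=0.300: state=(10.798, 9.738, 20.325)
t=0.395: state=(7.840, 3.496, 21.032)
next step: t=0.400: state=(7.622, 3.254, 20.887) — y has crossed 3.4
linear interpolation between t=0.395 (3.49641) and t=0.400 (3.25439) → t≈0.397

t = 0.397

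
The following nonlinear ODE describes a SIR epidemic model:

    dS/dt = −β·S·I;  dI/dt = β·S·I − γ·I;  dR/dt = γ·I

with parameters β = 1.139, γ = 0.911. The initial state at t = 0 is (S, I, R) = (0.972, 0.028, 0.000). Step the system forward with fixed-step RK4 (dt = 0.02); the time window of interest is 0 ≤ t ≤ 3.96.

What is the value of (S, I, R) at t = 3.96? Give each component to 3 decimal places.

(S, I, R) = (0.821, 0.044, 0.135)

t=0.000: state=(0.972, 0.028, 0.000)
step 1 (dt=0.02): k1=(-0.031, 0.005, 0.026), k2=(-0.031, 0.005, 0.026), k3=(-0.031, 0.005, 0.026), k4=(-0.031, 0.005, 0.026); state += dt/6·(k1+2k2+2k3+k4)
t=0.020: state=(0.971, 0.028, 0.001)
t=0.040: state=(0.971, 0.028, 0.001)
t=0.060: state=(0.970, 0.028, 0.002)
continuing one RK4 step at a time; state shown every 10 steps (Δt=0.2):
t=0.200: state=(0.966, 0.029, 0.005)
t=0.400: state=(0.959, 0.030, 0.011)
t=0.600: state=(0.953, 0.031, 0.016)
t=0.800: state=(0.946, 0.032, 0.022)
t=1.000: state=(0.939, 0.033, 0.028)
t=1.200: state=(0.931, 0.034, 0.034)
t=1.400: state=(0.924, 0.036, 0.041)
t=1.600: state=(0.916, 0.036, 0.047)
t=1.800: state=(0.909, 0.037, 0.054)
t=2.000: state=(0.901, 0.038, 0.061)
t=2.200: state=(0.893, 0.039, 0.068)
t=2.400: state=(0.885, 0.040, 0.075)
t=2.600: state=(0.877, 0.041, 0.082)
t=2.800: state=(0.869, 0.041, 0.090)
t=3.000: state=(0.860, 0.042, 0.098)
t=3.200: state=(0.852, 0.043, 0.105)
t=3.400: state=(0.844, 0.043, 0.113)
t=3.600: state=(0.836, 0.043, 0.121)
t=3.800: state=(0.827, 0.044, 0.129)
t=3.960: state=(0.821, 0.044, 0.135)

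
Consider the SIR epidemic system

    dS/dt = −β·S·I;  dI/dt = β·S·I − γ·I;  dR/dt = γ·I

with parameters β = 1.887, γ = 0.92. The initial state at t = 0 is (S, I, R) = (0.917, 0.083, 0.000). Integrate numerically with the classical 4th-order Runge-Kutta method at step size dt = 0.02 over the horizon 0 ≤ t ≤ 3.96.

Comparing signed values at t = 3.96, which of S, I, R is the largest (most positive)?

t=0.000: state=(0.917, 0.083, 0.000)
step 1 (dt=0.02): k1=(-0.144, 0.067, 0.076), k2=(-0.145, 0.068, 0.077), k3=(-0.145, 0.068, 0.077), k4=(-0.146, 0.068, 0.078); state += dt/6·(k1+2k2+2k3+k4)
t=0.020: state=(0.914, 0.084, 0.002)
t=0.040: state=(0.911, 0.086, 0.003)
t=0.060: state=(0.908, 0.087, 0.005)
continuing one RK4 step at a time; state shown every 10 steps (Δt=0.2):
t=0.200: state=(0.886, 0.097, 0.017)
t=0.400: state=(0.852, 0.112, 0.036)
t=0.600: state=(0.814, 0.128, 0.058)
t=0.800: state=(0.774, 0.143, 0.083)
t=1.000: state=(0.731, 0.159, 0.111)
t=1.200: state=(0.687, 0.172, 0.141)
t=1.400: state=(0.642, 0.184, 0.174)
t=1.600: state=(0.598, 0.194, 0.209)
t=1.800: state=(0.555, 0.200, 0.245)
t=2.000: state=(0.514, 0.204, 0.282)
t=2.200: state=(0.476, 0.204, 0.320)
t=2.400: state=(0.441, 0.202, 0.357)
t=2.600: state=(0.409, 0.197, 0.394)
t=2.800: state=(0.380, 0.190, 0.430)
t=3.000: state=(0.354, 0.182, 0.464)
t=3.200: state=(0.331, 0.172, 0.497)
t=3.400: state=(0.311, 0.162, 0.527)
t=3.600: state=(0.293, 0.151, 0.556)
t=3.800: state=(0.277, 0.140, 0.583)
t=3.960: state=(0.266, 0.131, 0.603)
compare at T: S=0.266, I=0.131, R=0.603

largest component: R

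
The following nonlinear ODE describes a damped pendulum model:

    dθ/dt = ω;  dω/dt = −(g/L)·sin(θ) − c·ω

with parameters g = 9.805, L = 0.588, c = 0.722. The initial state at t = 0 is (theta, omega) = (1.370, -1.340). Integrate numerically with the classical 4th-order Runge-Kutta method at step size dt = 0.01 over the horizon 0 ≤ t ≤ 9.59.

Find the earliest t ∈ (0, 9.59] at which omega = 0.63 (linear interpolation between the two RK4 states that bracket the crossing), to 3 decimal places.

t=0.000: state=(1.370, -1.340)
step 1 (dt=0.01): k1=(-1.340, -15.373), k2=(-1.417, -15.295), k3=(-1.416, -15.293), k4=(-1.493, -15.213); state += dt/6·(k1+2k2+2k3+k4)
t=0.010: state=(1.356, -1.493)
t=0.020: state=(1.340, -1.644)
t=0.030: state=(1.323, -1.794)
continuing one RK4 step at a time; state shown every 50 steps (Δt=0.5):
t=0.500: state=(-0.487, -3.744)
t=0.810: state=(-1.011, 0.507)
next step: t=0.820: state=(-1.005, 0.644) — omega has crossed 0.63
linear interpolation between t=0.810 (0.50744) and t=0.820 (0.64434) → t≈0.819

t = 0.819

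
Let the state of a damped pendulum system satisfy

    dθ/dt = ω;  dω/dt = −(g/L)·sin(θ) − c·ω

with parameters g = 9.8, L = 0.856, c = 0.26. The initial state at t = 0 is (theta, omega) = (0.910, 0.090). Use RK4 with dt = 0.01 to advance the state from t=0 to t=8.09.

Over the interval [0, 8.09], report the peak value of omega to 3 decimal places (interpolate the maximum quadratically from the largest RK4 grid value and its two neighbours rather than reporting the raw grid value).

max omega = 2.476

t=0.000: state=(0.910, 0.090)
step 1 (dt=0.01): k1=(0.090, -9.062), k2=(0.045, -9.053), k3=(0.045, -9.052), k4=(-0.001, -9.042); state += dt/6·(k1+2k2+2k3+k4)
t=0.010: state=(0.910, -0.001)
t=0.020: state=(0.910, -0.091)
t=0.030: state=(0.909, -0.181)
continuing one RK4 step at a time; state shown every 50 steps (Δt=0.5):
t=0.500: state=(0.034, -2.799)
t=1.000: state=(-0.797, 0.132)
t=1.500: state=(0.050, 2.450)
t=2.000: state=(0.691, -0.387)
t=2.500: state=(-0.133, -2.102)
t=3.000: state=(-0.587, 0.629)
t=3.500: state=(0.204, 1.749)
t=4.000: state=(0.482, -0.832)
t=4.500: state=(-0.260, -1.394)
t=5.000: state=(-0.377, 0.976)
t=5.500: state=(0.295, 1.047)
t=6.000: state=(0.276, -1.056)
t=6.500: state=(-0.311, -0.718)
t=7.000: state=(-0.181, 1.070)
t=7.500: state=(0.309, 0.420)
t=8.000: state=(0.097, -1.026)
t=8.090: state=(0.003, -1.053)
largest grid value and its neighbours: omega(1.450)=2.47512, omega(1.460)=2.47568, omega(1.470)=2.47341
parabola through these three points peaks at t≈1.457 with omega≈2.47581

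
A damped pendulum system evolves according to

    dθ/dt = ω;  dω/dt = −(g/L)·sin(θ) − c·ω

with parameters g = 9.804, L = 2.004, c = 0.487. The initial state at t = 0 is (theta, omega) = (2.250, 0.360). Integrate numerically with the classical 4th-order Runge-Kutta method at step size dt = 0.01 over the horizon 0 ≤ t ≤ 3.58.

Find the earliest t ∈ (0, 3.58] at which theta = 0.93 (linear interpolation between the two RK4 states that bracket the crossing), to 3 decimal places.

t=0.000: state=(2.250, 0.360)
step 1 (dt=0.01): k1=(0.360, -3.982), k2=(0.340, -3.967), k3=(0.340, -3.967), k4=(0.320, -3.952); state += dt/6·(k1+2k2+2k3+k4)
t=0.010: state=(2.253, 0.320)
t=0.020: state=(2.256, 0.281)
t=0.030: state=(2.259, 0.242)
continuing one RK4 step at a time; state shown every 20 steps (Δt=0.2):
t=0.200: state=(2.246, -0.393)
t=0.400: state=(2.095, -1.120)
t=0.600: state=(1.795, -1.877)
t=0.800: state=(1.344, -2.627)
t=0.940: state=(0.945, -3.053)
next step: t=0.950: state=(0.914, -3.078) — theta has crossed 0.93
linear interpolation between t=0.940 (0.94467) and t=0.950 (0.91401) → t≈0.945

t = 0.945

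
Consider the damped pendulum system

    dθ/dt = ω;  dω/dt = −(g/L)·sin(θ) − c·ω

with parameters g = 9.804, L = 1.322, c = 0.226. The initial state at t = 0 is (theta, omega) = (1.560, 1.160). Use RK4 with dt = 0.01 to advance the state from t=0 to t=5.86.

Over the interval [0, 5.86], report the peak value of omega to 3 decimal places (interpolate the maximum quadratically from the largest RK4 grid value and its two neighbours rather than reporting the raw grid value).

max omega = 3.248

t=0.000: state=(1.560, 1.160)
step 1 (dt=0.01): k1=(1.160, -7.678), k2=(1.122, -7.669), k3=(1.122, -7.669), k4=(1.083, -7.661); state += dt/6·(k1+2k2+2k3+k4)
t=0.010: state=(1.571, 1.083)
t=0.020: state=(1.582, 1.007)
t=0.030: state=(1.591, 0.930)
continuing one RK4 step at a time; state shown every 20 steps (Δt=0.2):
t=0.200: state=(1.641, -0.339)
t=0.400: state=(1.429, -1.771)
t=0.600: state=(0.943, -3.034)
t=0.800: state=(0.254, -3.711)
t=1.000: state=(-0.473, -3.380)
t=1.200: state=(-1.042, -2.226)
t=1.400: state=(-1.344, -0.772)
t=1.600: state=(-1.351, 0.684)
t=1.800: state=(-1.078, 2.019)
t=2.000: state=(-0.567, 2.995)
t=2.200: state=(0.069, 3.216)
t=2.400: state=(0.658, 2.547)
t=2.600: state=(1.051, 1.327)
t=2.800: state=(1.179, -0.048)
t=3.000: state=(1.037, -1.356)
t=3.200: state=(0.655, -2.390)
t=3.400: state=(0.120, -2.833)
t=3.600: state=(-0.424, -2.480)
t=3.800: state=(-0.830, -1.505)
t=4.000: state=(-1.009, -0.268)
t=4.200: state=(-0.938, 0.959)
t=4.400: state=(-0.640, 1.957)
t=4.600: state=(-0.188, 2.458)
t=4.800: state=(0.296, 2.265)
t=5.000: state=(0.677, 1.472)
t=5.200: state=(0.865, 0.378)
t=5.400: state=(0.827, -0.742)
t=5.600: state=(0.581, -1.661)
t=5.800: state=(0.192, -2.140)
t=5.860: state=(0.063, -2.167)
largest grid value and its neighbours: omega(2.140)=3.24730, omega(2.150)=3.24802, omega(2.160)=3.24635
parabola through these three points peaks at t≈2.148 with omega≈3.24807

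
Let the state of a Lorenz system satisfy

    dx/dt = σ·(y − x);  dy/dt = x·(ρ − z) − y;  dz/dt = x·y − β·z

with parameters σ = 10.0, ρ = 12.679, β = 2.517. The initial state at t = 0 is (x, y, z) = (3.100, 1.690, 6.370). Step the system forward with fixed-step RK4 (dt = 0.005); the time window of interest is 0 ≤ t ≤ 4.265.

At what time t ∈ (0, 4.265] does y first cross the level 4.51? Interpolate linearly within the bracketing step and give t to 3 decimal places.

t = 0.165

t=0.000: state=(3.100, 1.690, 6.370)
step 1 (dt=0.005): k1=(-14.100, 17.868, -10.794), k2=(-13.301, 17.684, -10.649), k3=(-13.325, 17.696, -10.648), k4=(-12.549, 17.521, -10.504); state += dt/6·(k1+2k2+2k3+k4)
t=0.005: state=(3.033, 1.778, 6.317)
t=0.010: state=(2.974, 1.865, 6.265)
t=0.015: state=(2.922, 1.951, 6.215)
t=0.165: state=(3.364, 4.504, 5.461)
next step: t=0.170: state=(3.422, 4.604, 5.470) — y has crossed 4.51
linear interpolation between t=0.165 (4.50420) and t=0.170 (4.60381) → t≈0.165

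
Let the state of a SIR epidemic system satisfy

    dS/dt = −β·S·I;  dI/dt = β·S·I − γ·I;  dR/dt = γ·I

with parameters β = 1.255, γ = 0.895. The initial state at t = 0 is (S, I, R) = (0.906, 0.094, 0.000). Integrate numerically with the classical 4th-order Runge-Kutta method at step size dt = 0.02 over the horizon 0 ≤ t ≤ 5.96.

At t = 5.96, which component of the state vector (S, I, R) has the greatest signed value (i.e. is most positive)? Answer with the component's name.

t=0.000: state=(0.906, 0.094, 0.000)
step 1 (dt=0.02): k1=(-0.107, 0.023, 0.084), k2=(-0.107, 0.023, 0.084), k3=(-0.107, 0.023, 0.084), k4=(-0.107, 0.023, 0.085); state += dt/6·(k1+2k2+2k3+k4)
t=0.020: state=(0.904, 0.094, 0.002)
t=0.040: state=(0.902, 0.095, 0.003)
t=0.060: state=(0.900, 0.095, 0.005)
continuing one RK4 step at a time; state shown every 10 steps (Δt=0.2):
t=0.200: state=(0.884, 0.098, 0.017)
t=0.400: state=(0.862, 0.102, 0.035)
t=0.600: state=(0.840, 0.106, 0.054)
t=0.800: state=(0.818, 0.109, 0.073)
t=1.000: state=(0.795, 0.112, 0.093)
t=1.200: state=(0.773, 0.114, 0.113)
t=1.400: state=(0.751, 0.115, 0.134)
t=1.600: state=(0.730, 0.116, 0.154)
t=1.800: state=(0.709, 0.116, 0.175)
t=2.000: state=(0.688, 0.116, 0.196)
t=2.200: state=(0.669, 0.115, 0.216)
t=2.400: state=(0.650, 0.113, 0.237)
t=2.600: state=(0.632, 0.111, 0.257)
t=2.800: state=(0.615, 0.109, 0.277)
t=3.000: state=(0.598, 0.106, 0.296)
t=3.200: state=(0.583, 0.103, 0.315)
t=3.400: state=(0.568, 0.099, 0.333)
t=3.600: state=(0.555, 0.095, 0.350)
t=3.800: state=(0.542, 0.092, 0.367)
t=4.000: state=(0.530, 0.088, 0.383)
t=4.200: state=(0.518, 0.083, 0.398)
t=4.400: state=(0.508, 0.079, 0.413)
t=4.600: state=(0.498, 0.075, 0.426)
t=4.800: state=(0.489, 0.071, 0.440)
t=5.000: state=(0.481, 0.067, 0.452)
t=5.200: state=(0.473, 0.063, 0.464)
t=5.400: state=(0.466, 0.060, 0.475)
t=5.600: state=(0.459, 0.056, 0.485)
t=5.800: state=(0.453, 0.053, 0.495)
t=5.960: state=(0.448, 0.050, 0.502)
compare at T: S=0.448, I=0.050, R=0.502

largest component: R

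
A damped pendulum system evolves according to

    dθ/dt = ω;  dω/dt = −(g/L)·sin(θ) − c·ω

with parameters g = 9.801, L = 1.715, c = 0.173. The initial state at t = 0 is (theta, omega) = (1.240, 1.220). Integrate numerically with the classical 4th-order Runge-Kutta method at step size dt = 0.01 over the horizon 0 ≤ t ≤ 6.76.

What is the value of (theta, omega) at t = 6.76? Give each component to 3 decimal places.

(theta, omega) = (-0.287, -1.591)

t=0.000: state=(1.240, 1.220)
step 1 (dt=0.01): k1=(1.220, -5.616), k2=(1.192, -5.622), k3=(1.192, -5.622), k4=(1.164, -5.628); state += dt/6·(k1+2k2+2k3+k4)
t=0.010: state=(1.252, 1.164)
t=0.020: state=(1.263, 1.107)
t=0.030: state=(1.274, 1.051)
continuing one RK4 step at a time; state shown every 25 steps (Δt=0.25):
t=0.250: state=(1.368, -0.190)
t=0.500: state=(1.151, -1.521)
t=0.750: state=(0.632, -2.550)
t=1.000: state=(-0.061, -2.833)
t=1.250: state=(-0.704, -2.179)
t=1.500: state=(-1.104, -0.973)
t=1.750: state=(-1.181, 0.356)
t=2.000: state=(-0.936, 1.573)
t=2.250: state=(-0.427, 2.394)
t=2.500: state=(0.196, 2.449)
t=2.750: state=(0.729, 1.707)
t=3.000: state=(1.015, 0.545)
t=3.250: state=(0.997, -0.678)
t=3.500: state=(0.692, -1.709)
t=3.750: state=(0.185, -2.236)
t=4.000: state=(-0.362, -2.010)
t=4.250: state=(-0.767, -1.159)
t=4.500: state=(-0.920, -0.045)
t=4.750: state=(-0.793, 1.032)
t=5.000: state=(-0.429, 1.803)
t=5.250: state=(0.059, 1.984)
t=5.500: state=(0.507, 1.498)
t=5.750: state=(0.772, 0.580)
t=6.000: state=(0.788, -0.448)
t=6.250: state=(0.561, -1.319)
t=6.500: state=(0.164, -1.766)
t=6.750: state=(-0.271, -1.610)
t=6.760: state=(-0.287, -1.591)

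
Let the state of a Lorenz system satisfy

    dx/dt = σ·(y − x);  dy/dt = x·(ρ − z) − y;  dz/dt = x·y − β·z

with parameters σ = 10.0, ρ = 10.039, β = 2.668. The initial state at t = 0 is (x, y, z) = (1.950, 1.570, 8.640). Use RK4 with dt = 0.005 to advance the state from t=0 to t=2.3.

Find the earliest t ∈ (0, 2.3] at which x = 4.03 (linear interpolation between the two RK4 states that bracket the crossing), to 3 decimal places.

t = 0.465

t=0.000: state=(1.950, 1.570, 8.640)
step 1 (dt=0.005): k1=(-3.800, 1.158, -19.990), k2=(-3.676, 1.239, -19.866), k3=(-3.677, 1.238, -19.866), k4=(-3.554, 1.318, -19.742); state += dt/6·(k1+2k2+2k3+k4)
t=0.005: state=(1.932, 1.576, 8.541)
t=0.010: state=(1.914, 1.583, 8.443)
t=0.015: state=(1.898, 1.591, 8.346)
continuing one RK4 step at a time; state shown every 20 steps (Δt=0.1):
t=0.100: state=(1.790, 1.825, 6.887)
t=0.200: state=(1.986, 2.334, 5.614)
t=0.300: state=(2.485, 3.141, 4.834)
t=0.400: state=(3.310, 4.308, 4.652)
t=0.460: state=(3.971, 5.173, 4.923)
next step: t=0.465: state=(4.032, 5.249, 4.962) — x has crossed 4.03
linear interpolation between t=0.460 (3.97120) and t=0.465 (4.03170) → t≈0.465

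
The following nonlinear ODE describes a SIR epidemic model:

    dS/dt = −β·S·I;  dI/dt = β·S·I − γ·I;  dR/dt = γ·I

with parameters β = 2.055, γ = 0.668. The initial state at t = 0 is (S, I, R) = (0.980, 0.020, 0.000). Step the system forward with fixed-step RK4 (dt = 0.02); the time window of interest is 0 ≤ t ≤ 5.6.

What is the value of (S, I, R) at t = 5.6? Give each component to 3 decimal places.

t=0.000: state=(0.980, 0.020, 0.000)
step 1 (dt=0.02): k1=(-0.040, 0.027, 0.013), k2=(-0.041, 0.027, 0.014), k3=(-0.041, 0.027, 0.014), k4=(-0.041, 0.028, 0.014); state += dt/6·(k1+2k2+2k3+k4)
t=0.020: state=(0.979, 0.021, 0.000)
t=0.040: state=(0.978, 0.021, 0.001)
t=0.060: state=(0.977, 0.022, 0.001)
continuing one RK4 step at a time; state shown every 10 steps (Δt=0.2):
t=0.200: state=(0.971, 0.026, 0.003)
t=0.400: state=(0.959, 0.034, 0.007)
t=0.600: state=(0.944, 0.044, 0.012)
t=0.800: state=(0.925, 0.056, 0.019)
t=1.000: state=(0.901, 0.072, 0.027)
t=1.200: state=(0.871, 0.091, 0.038)
t=1.400: state=(0.836, 0.113, 0.052)
t=1.600: state=(0.794, 0.138, 0.069)
t=1.800: state=(0.746, 0.165, 0.089)
t=2.000: state=(0.693, 0.195, 0.113)
t=2.200: state=(0.636, 0.224, 0.141)
t=2.400: state=(0.577, 0.251, 0.172)
t=2.600: state=(0.517, 0.275, 0.208)
t=2.800: state=(0.460, 0.294, 0.246)
t=3.000: state=(0.407, 0.307, 0.286)
t=3.200: state=(0.358, 0.315, 0.328)
t=3.400: state=(0.314, 0.316, 0.370)
t=3.600: state=(0.276, 0.312, 0.412)
t=3.800: state=(0.243, 0.304, 0.453)
t=4.000: state=(0.215, 0.292, 0.493)
t=4.200: state=(0.191, 0.278, 0.531)
t=4.400: state=(0.171, 0.262, 0.567)
t=4.600: state=(0.154, 0.245, 0.601)
t=4.800: state=(0.140, 0.228, 0.632)
t=5.000: state=(0.128, 0.210, 0.662)
t=5.200: state=(0.118, 0.194, 0.689)
t=5.400: state=(0.109, 0.177, 0.713)
t=5.600: state=(0.102, 0.162, 0.736)

(S, I, R) = (0.102, 0.162, 0.736)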